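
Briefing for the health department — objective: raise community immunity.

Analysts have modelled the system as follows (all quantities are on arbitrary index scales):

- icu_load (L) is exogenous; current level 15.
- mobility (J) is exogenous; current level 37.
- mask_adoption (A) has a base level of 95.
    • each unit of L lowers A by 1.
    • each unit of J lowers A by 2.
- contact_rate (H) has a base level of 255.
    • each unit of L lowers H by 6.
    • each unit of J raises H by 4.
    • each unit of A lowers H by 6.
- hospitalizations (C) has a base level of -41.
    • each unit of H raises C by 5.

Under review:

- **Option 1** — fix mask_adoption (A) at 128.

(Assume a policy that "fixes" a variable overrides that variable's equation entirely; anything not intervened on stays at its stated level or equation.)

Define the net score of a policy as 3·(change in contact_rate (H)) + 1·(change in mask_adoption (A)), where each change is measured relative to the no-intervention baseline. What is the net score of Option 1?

-2074

Baseline:
  L = 15
  J = 37
  A = 95 − 15 − 2·37 = 6
  H = 255 − 6·15 + 4·37 − 6·6 = 277
Option 1 (A := 128):
  L = 15
  J = 37
  A = 128
  H = 255 − 6·15 + 4·37 − 6·128 = -455
ΔH = -455 − 277 = -732; ΔA = 128 − 6 = 122
Score = 3·(-732) + 1·122 = -2074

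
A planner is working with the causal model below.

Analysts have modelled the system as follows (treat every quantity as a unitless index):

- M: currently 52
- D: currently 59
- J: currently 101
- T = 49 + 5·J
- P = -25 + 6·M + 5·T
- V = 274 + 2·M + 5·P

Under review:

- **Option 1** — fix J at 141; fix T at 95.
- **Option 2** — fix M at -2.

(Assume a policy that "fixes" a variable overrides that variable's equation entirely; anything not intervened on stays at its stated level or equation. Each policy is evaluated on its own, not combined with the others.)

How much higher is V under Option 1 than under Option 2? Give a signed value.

Option 1 (J := 141, T := 95):
  M = 52
  J = 141
  T = 95
  P = -25 + 6·52 + 5·95 = 762
  V = 274 + 2·52 + 5·762 = 4188
Option 2 (M := -2):
  M = -2
  J = 101
  T = 49 + 5·101 = 554
  P = -25 + 6·(-2) + 5·554 = 2733
  V = 274 + 2·(-2) + 5·2733 = 13935
V: 4188 − 13935 = -9747

-9747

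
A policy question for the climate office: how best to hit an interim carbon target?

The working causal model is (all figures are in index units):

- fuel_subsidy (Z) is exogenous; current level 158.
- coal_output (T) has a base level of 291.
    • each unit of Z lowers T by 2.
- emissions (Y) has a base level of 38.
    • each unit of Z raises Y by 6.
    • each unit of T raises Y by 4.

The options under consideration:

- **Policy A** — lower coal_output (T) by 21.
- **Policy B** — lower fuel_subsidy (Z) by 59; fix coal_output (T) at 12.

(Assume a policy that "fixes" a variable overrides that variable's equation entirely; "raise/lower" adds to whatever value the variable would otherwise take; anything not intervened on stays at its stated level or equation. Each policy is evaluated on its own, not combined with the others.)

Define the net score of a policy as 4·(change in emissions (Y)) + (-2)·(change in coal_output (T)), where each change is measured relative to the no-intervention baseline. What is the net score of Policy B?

Baseline:
  Z = 158
  T = 291 − 2·158 = -25
  Y = 38 + 6·158 + 4·(-25) = 886
Policy B (Z − 59, T := 12):
  Z = 158 − 59 = 99
  T = 12
  Y = 38 + 6·99 + 4·12 = 680
ΔY = 680 − 886 = -206; ΔT = 12 − (-25) = 37
Score = 4·(-206) + (-2)·37 = -898

-898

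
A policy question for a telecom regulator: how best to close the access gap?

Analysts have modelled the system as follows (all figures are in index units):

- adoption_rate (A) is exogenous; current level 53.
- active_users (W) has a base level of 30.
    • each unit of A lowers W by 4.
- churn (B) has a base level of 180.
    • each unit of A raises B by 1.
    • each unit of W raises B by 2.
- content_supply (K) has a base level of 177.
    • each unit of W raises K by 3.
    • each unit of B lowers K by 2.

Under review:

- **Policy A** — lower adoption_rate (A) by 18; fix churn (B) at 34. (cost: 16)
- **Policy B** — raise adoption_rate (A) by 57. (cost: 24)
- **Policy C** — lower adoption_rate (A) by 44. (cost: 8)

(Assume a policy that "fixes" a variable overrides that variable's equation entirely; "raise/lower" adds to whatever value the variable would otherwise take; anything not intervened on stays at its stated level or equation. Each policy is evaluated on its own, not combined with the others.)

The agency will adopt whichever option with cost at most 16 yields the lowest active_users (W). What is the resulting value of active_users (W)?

Policy A (A − 18, B := 34):
  A = 53 − 18 = 35
  W = 30 − 4·35 = -110
Policy C (A − 44):
  A = 53 − 44 = 9
  W = 30 − 4·9 = -6
Comparing — Policy A: W=-110, Policy C: W=-6. Lowest is -110 (Policy A).

-110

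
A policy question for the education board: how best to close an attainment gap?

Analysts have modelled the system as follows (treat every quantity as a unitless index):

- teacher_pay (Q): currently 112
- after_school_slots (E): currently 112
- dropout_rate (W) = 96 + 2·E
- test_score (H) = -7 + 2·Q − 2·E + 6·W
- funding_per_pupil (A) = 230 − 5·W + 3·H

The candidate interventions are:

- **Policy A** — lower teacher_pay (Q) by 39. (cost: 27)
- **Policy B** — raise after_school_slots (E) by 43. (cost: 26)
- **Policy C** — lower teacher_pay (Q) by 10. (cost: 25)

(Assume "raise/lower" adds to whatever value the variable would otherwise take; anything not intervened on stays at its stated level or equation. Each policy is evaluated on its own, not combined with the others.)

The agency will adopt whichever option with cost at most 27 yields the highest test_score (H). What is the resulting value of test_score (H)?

2343

Policy A (Q − 39):
  Q = 112 − 39 = 73
  E = 112
  W = 96 + 2·112 = 320
  H = -7 + 2·73 − 2·112 + 6·320 = 1835
Policy B (E + 43):
  Q = 112
  E = 112 + 43 = 155
  W = 96 + 2·155 = 406
  H = -7 + 2·112 − 2·155 + 6·406 = 2343
Policy C (Q − 10):
  Q = 112 − 10 = 102
  E = 112
  W = 96 + 2·112 = 320
  H = -7 + 2·102 − 2·112 + 6·320 = 1893
Comparing — Policy A: H=1835, Policy B: H=2343, Policy C: H=1893. Highest is 2343 (Policy B).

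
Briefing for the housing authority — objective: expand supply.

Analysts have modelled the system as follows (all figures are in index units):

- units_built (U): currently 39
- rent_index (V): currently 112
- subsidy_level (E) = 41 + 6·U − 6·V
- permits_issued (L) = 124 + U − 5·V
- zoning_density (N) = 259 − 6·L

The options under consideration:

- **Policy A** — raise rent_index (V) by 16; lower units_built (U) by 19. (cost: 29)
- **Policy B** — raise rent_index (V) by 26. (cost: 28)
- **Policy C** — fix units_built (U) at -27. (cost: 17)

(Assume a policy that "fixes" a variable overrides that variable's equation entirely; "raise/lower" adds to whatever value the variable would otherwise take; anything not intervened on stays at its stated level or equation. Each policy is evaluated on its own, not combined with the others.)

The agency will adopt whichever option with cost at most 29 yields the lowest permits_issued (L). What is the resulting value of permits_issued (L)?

-527

Policy A (V + 16, U − 19):
  U = 39 − 19 = 20
  V = 112 + 16 = 128
  L = 124 + 20 − 5·128 = -496
Policy B (V + 26):
  U = 39
  V = 112 + 26 = 138
  L = 124 + 39 − 5·138 = -527
Policy C (U := -27):
  U = -27
  V = 112
  L = 124 + (-27) − 5·112 = -463
Comparing — Policy A: L=-496, Policy B: L=-527, Policy C: L=-463. Lowest is -527 (Policy B).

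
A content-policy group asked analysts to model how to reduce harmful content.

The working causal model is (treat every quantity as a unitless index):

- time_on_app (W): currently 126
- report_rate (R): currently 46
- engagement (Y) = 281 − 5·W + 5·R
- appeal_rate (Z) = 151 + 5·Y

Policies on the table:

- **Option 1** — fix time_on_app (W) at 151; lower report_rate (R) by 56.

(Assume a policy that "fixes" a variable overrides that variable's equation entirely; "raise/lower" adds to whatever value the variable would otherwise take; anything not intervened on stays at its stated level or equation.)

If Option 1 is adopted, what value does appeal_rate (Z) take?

-2469

Option 1 (W := 151, R − 56):
  W = 151
  R = 46 − 56 = -10
  Y = 281 − 5·151 + 5·(-10) = -524
  Z = 151 + 5·(-524) = -2469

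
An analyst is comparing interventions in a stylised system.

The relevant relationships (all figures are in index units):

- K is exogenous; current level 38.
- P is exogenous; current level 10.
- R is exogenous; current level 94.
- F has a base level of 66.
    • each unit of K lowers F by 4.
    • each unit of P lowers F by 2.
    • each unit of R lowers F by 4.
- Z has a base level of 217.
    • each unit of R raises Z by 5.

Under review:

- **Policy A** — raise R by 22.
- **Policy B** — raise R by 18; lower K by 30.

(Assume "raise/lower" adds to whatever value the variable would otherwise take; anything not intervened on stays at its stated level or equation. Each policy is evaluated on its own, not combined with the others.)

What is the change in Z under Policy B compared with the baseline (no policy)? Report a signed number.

90

Baseline:
  R = 94
  Z = 217 + 5·94 = 687
Policy B (R + 18, K − 30):
  R = 94 + 18 = 112
  Z = 217 + 5·112 = 777
Change in Z: 777 − 687 = 90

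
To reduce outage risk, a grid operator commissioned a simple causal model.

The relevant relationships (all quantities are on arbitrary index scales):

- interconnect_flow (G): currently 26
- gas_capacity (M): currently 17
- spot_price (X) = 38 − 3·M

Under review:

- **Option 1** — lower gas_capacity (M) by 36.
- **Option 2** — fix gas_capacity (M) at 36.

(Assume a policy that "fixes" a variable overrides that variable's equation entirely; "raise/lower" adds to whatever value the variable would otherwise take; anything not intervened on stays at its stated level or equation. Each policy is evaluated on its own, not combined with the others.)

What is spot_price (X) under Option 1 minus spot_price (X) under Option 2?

Option 1 (M − 36):
  M = 17 − 36 = -19
  X = 38 − 3·(-19) = 95
Option 2 (M := 36):
  M = 36
  X = 38 − 3·36 = -70
X: 95 − (-70) = 165

165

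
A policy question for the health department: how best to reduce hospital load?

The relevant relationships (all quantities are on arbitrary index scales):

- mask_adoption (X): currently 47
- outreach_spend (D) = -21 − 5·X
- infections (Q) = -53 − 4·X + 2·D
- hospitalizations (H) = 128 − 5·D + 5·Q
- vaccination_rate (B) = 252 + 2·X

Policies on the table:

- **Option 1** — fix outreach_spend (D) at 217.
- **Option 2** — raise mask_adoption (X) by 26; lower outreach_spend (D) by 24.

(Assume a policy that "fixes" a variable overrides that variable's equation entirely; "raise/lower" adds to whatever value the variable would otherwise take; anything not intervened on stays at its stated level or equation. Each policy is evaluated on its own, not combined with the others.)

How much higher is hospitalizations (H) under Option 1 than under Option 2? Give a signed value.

Option 1 (D := 217):
  X = 47
  D = 217
  Q = -53 − 4·47 + 2·217 = 193
  H = 128 − 5·217 + 5·193 = 8
Option 2 (X + 26, D − 24):
  X = 47 + 26 = 73
  D = -21 − 5·73 (−24 from intervention) = -410
  Q = -53 − 4·73 + 2·(-410) = -1165
  H = 128 − 5·(-410) + 5·(-1165) = -3647
H: 8 − (-3647) = 3655

3655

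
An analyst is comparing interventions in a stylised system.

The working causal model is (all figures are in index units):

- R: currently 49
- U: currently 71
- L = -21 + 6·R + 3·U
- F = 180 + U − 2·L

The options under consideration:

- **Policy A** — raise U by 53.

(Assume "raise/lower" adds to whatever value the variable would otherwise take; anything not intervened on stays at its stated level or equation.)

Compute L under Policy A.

Policy A (U + 53):
  R = 49
  U = 71 + 53 = 124
  L = -21 + 6·49 + 3·124 = 645

645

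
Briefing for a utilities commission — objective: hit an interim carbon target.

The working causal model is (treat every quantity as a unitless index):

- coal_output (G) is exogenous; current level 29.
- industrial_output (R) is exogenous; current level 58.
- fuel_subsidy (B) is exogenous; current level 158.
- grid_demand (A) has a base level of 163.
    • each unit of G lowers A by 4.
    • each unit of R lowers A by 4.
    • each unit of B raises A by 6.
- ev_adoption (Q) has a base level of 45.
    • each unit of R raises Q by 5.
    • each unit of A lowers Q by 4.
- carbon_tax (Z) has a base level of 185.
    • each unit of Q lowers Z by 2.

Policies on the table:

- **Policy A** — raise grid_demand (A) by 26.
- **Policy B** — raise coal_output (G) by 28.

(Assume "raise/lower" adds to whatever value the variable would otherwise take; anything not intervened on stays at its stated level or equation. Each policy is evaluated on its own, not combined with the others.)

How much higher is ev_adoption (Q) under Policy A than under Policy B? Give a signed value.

Policy A (A + 26):
  G = 29
  R = 58
  B = 158
  A = 163 − 4·29 − 4·58 + 6·158 (+26 from intervention) = 789
  Q = 45 + 5·58 − 4·789 = -2821
Policy B (G + 28):
  G = 29 + 28 = 57
  R = 58
  B = 158
  A = 163 − 4·57 − 4·58 + 6·158 = 651
  Q = 45 + 5·58 − 4·651 = -2269
Q: -2821 − (-2269) = -552

-552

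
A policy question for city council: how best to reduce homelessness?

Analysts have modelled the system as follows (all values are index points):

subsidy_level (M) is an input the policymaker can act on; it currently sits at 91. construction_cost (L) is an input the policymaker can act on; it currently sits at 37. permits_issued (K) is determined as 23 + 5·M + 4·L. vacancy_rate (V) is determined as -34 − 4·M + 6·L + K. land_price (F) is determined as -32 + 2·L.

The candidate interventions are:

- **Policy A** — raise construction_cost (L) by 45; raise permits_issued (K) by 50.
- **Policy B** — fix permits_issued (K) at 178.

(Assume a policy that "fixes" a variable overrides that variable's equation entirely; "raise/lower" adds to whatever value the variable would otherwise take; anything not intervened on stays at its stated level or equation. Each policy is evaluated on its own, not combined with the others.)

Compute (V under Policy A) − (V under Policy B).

948

Policy A (L + 45, K + 50):
  M = 91
  L = 37 + 45 = 82
  K = 23 + 5·91 + 4·82 (+50 from intervention) = 856
  V = -34 − 4·91 + 6·82 + 856 = 950
Policy B (K := 178):
  M = 91
  L = 37
  K = 178
  V = -34 − 4·91 + 6·37 + 178 = 2
V: 950 − 2 = 948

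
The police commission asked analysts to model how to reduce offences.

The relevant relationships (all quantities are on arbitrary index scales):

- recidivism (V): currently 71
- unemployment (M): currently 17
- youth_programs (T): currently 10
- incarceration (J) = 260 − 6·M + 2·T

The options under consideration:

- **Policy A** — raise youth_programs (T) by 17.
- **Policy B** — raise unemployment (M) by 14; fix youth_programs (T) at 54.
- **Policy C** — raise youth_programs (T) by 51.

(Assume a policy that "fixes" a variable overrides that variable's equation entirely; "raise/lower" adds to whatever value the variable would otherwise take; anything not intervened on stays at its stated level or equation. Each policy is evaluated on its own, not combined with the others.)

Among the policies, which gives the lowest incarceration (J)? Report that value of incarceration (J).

Policy A (T + 17):
  M = 17
  T = 10 + 17 = 27
  J = 260 − 6·17 + 2·27 = 212
Policy B (M + 14, T := 54):
  M = 17 + 14 = 31
  T = 54
  J = 260 − 6·31 + 2·54 = 182
Policy C (T + 51):
  M = 17
  T = 10 + 51 = 61
  J = 260 − 6·17 + 2·61 = 280
Comparing — Policy A: J=212, Policy B: J=182, Policy C: J=280. Lowest is 182 (Policy B).

182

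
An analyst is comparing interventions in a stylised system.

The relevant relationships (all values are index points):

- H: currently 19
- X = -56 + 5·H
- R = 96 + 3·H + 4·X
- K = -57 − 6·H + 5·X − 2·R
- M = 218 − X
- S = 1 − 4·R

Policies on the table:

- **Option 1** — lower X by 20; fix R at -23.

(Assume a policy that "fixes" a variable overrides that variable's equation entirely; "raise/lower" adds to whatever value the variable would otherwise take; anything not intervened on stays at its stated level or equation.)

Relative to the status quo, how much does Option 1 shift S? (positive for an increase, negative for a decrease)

1328

Baseline:
  H = 19
  X = -56 + 5·19 = 39
  R = 96 + 3·19 + 4·39 = 309
  S = 1 − 4·309 = -1235
Option 1 (X − 20, R := -23):
  H = 19
  X = -56 + 5·19 (−20 from intervention) = 19
  R = -23
  S = 1 − 4·(-23) = 93
Change in S: 93 − (-1235) = 1328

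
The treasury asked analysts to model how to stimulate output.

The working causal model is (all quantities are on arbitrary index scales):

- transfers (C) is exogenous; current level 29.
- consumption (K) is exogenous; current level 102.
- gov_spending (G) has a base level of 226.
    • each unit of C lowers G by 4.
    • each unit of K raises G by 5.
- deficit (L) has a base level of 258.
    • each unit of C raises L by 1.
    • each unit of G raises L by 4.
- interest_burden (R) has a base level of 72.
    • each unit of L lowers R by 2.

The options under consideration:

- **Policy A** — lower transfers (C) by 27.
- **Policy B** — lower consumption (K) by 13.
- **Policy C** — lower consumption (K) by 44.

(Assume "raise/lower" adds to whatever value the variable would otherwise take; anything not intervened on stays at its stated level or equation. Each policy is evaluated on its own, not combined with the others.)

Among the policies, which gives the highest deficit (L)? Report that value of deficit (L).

3172

Policy A (C − 27):
  C = 29 − 27 = 2
  K = 102
  G = 226 − 4·2 + 5·102 = 728
  L = 258 + 2 + 4·728 = 3172
Policy B (K − 13):
  C = 29
  K = 102 − 13 = 89
  G = 226 − 4·29 + 5·89 = 555
  L = 258 + 29 + 4·555 = 2507
Policy C (K − 44):
  C = 29
  K = 102 − 44 = 58
  G = 226 − 4·29 + 5·58 = 400
  L = 258 + 29 + 4·400 = 1887
Comparing — Policy A: L=3172, Policy B: L=2507, Policy C: L=1887. Highest is 3172 (Policy A).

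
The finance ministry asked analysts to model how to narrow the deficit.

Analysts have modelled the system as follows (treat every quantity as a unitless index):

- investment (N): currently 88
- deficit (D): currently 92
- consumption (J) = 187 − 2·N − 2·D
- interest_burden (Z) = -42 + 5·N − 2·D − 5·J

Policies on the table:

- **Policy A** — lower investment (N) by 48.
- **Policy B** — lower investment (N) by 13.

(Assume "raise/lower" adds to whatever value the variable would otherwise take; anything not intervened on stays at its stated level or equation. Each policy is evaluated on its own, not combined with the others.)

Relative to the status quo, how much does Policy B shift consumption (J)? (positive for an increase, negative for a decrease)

Baseline:
  N = 88
  D = 92
  J = 187 − 2·88 − 2·92 = -173
Policy B (N − 13):
  N = 88 − 13 = 75
  D = 92
  J = 187 − 2·75 − 2·92 = -147
Change in J: -147 − (-173) = 26

26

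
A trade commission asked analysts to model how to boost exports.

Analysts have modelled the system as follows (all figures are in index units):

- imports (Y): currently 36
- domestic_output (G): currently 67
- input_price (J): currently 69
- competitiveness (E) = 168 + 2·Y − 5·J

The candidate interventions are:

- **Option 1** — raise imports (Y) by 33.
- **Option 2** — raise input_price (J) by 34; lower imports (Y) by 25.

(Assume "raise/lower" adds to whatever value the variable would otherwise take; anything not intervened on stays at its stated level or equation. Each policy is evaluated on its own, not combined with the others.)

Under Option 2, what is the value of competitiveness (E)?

Option 2 (J + 34, Y − 25):
  Y = 36 − 25 = 11
  J = 69 + 34 = 103
  E = 168 + 2·11 − 5·103 = -325

-325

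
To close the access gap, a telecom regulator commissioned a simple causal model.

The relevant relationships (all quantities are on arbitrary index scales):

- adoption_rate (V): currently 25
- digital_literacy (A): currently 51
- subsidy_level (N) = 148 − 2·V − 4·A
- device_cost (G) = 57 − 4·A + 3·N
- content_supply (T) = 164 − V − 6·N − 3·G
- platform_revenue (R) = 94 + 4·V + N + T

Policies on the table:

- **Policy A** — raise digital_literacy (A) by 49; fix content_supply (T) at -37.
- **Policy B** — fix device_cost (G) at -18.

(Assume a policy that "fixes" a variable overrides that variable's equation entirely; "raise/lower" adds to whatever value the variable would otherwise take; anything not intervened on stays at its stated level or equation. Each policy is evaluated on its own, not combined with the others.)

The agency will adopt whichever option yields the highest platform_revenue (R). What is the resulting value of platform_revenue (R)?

Policy A (A + 49, T := -37):
  V = 25
  A = 51 + 49 = 100
  N = 148 − 2·25 − 4·100 = -302
  G = 57 − 4·100 + 3·(-302) = -1249
  T = -37
  R = 94 + 4·25 + (-302) + (-37) = -145
Policy B (G := -18):
  V = 25
  A = 51
  N = 148 − 2·25 − 4·51 = -106
  G = -18
  T = 164 − 25 − 6·(-106) − 3·(-18) = 829
  R = 94 + 4·25 + (-106) + 829 = 917
Comparing — Policy A: R=-145, Policy B: R=917. Highest is 917 (Policy B).

917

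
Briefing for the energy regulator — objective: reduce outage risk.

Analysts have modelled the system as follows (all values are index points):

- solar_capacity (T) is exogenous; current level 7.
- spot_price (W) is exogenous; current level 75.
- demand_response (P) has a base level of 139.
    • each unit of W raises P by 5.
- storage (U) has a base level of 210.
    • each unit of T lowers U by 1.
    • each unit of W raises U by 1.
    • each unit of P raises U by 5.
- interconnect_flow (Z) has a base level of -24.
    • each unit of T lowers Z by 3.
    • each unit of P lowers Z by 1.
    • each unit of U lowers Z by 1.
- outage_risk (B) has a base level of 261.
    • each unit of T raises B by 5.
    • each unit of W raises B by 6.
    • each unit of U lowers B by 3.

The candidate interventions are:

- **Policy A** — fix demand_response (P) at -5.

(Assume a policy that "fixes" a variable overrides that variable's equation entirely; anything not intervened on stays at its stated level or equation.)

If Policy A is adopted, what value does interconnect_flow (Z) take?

Policy A (P := -5):
  T = 7
  W = 75
  P = -5
  U = 210 − 7 + 75 + 5·(-5) = 253
  Z = -24 − 3·7 − (-5) − 253 = -293

-293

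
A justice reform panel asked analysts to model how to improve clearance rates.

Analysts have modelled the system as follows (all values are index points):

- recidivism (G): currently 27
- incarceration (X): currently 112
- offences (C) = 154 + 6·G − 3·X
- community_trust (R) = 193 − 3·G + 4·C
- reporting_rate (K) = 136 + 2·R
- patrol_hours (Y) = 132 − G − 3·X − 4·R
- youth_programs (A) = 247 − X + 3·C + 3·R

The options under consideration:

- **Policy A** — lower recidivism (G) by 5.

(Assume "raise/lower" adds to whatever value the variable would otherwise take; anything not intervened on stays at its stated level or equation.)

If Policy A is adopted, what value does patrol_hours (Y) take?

66

Policy A (G − 5):
  G = 27 − 5 = 22
  X = 112
  C = 154 + 6·22 − 3·112 = -50
  R = 193 − 3·22 + 4·(-50) = -73
  Y = 132 − 22 − 3·112 − 4·(-73) = 66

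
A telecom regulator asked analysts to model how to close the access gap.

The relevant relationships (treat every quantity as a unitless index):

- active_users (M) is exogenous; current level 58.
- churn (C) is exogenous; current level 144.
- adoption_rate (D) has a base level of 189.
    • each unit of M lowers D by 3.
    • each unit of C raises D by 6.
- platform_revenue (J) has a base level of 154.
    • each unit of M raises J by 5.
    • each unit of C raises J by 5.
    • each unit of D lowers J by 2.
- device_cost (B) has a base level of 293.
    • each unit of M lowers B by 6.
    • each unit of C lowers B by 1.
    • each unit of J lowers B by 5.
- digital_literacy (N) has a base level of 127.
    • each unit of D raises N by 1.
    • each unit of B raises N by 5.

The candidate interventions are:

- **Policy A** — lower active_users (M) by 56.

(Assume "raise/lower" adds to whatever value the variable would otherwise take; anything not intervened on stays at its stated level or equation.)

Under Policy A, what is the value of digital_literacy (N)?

Policy A (M − 56):
  M = 58 − 56 = 2
  C = 144
  D = 189 − 3·2 + 6·144 = 1047
  J = 154 + 5·2 + 5·144 − 2·1047 = -1210
  B = 293 − 6·2 − 144 − 5·(-1210) = 6187
  N = 127 + 1047 + 5·6187 = 32109

32109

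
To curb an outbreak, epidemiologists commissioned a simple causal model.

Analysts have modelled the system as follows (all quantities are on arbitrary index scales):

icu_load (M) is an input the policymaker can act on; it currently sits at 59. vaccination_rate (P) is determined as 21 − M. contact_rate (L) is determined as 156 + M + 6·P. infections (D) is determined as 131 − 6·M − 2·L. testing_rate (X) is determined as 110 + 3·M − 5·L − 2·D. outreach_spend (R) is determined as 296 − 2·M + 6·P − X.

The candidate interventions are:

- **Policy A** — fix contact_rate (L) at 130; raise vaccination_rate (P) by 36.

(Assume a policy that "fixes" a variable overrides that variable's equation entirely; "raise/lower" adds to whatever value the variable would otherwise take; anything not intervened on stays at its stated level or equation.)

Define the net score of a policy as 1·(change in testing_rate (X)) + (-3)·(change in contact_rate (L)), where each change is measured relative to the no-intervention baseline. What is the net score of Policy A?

Baseline:
  M = 59
  P = 21 − 59 = -38
  L = 156 + 59 + 6·(-38) = -13
  D = 131 − 6·59 − 2·(-13) = -197
  X = 110 + 3·59 − 5·(-13) − 2·(-197) = 746
Policy A (L := 130, P + 36):
  M = 59
  P = 21 − 59 (+36 from intervention) = -2
  L = 130
  D = 131 − 6·59 − 2·130 = -483
  X = 110 + 3·59 − 5·130 − 2·(-483) = 603
ΔX = 603 − 746 = -143; ΔL = 130 − (-13) = 143
Score = 1·(-143) + (-3)·143 = -572

-572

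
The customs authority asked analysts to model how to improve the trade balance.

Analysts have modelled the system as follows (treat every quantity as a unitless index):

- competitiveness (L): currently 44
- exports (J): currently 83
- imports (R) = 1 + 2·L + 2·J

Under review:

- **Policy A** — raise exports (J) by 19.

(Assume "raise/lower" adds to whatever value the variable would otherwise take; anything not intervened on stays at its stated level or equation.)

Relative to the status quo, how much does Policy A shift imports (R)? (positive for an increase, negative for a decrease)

38

Baseline:
  L = 44
  J = 83
  R = 1 + 2·44 + 2·83 = 255
Policy A (J + 19):
  L = 44
  J = 83 + 19 = 102
  R = 1 + 2·44 + 2·102 = 293
Change in R: 293 − 255 = 38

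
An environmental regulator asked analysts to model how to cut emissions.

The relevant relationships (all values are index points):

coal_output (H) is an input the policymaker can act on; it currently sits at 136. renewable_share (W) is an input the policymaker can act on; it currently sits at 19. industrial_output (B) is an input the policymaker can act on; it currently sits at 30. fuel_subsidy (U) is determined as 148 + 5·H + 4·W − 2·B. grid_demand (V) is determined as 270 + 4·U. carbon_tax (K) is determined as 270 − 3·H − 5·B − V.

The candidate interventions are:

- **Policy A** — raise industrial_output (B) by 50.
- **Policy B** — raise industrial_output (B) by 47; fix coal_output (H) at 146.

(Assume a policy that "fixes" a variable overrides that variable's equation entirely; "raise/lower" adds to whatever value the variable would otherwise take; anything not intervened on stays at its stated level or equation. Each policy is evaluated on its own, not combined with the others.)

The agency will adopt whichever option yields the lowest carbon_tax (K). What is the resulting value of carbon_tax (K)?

Policy A (B + 50):
  H = 136
  W = 19
  B = 30 + 50 = 80
  U = 148 + 5·136 + 4·19 − 2·80 = 744
  V = 270 + 4·744 = 3246
  K = 270 − 3·136 − 5·80 − 3246 = -3784
Policy B (B + 47, H := 146):
  H = 146
  W = 19
  B = 30 + 47 = 77
  U = 148 + 5·146 + 4·19 − 2·77 = 800
  V = 270 + 4·800 = 3470
  K = 270 − 3·146 − 5·77 − 3470 = -4023
Comparing — Policy A: K=-3784, Policy B: K=-4023. Lowest is -4023 (Policy B).

-4023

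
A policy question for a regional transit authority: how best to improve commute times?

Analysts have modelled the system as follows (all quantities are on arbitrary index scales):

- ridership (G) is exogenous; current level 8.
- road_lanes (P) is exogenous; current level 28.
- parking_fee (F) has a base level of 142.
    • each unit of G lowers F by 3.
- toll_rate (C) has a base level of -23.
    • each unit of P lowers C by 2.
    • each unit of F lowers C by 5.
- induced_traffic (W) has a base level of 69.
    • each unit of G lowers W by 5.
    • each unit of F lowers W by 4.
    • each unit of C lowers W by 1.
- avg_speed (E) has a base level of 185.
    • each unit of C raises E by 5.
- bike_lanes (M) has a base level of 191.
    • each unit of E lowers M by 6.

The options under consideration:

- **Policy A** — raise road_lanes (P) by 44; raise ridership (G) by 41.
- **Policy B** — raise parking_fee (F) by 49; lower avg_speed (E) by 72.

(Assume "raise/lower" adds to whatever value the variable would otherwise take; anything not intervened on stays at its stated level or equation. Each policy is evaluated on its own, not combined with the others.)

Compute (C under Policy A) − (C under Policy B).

Policy A (P + 44, G + 41):
  G = 8 + 41 = 49
  P = 28 + 44 = 72
  F = 142 − 3·49 = -5
  C = -23 − 2·72 − 5·(-5) = -142
Policy B (F + 49, E − 72):
  G = 8
  P = 28
  F = 142 − 3·8 (+49 from intervention) = 167
  C = -23 − 2·28 − 5·167 = -914
C: -142 − (-914) = 772

772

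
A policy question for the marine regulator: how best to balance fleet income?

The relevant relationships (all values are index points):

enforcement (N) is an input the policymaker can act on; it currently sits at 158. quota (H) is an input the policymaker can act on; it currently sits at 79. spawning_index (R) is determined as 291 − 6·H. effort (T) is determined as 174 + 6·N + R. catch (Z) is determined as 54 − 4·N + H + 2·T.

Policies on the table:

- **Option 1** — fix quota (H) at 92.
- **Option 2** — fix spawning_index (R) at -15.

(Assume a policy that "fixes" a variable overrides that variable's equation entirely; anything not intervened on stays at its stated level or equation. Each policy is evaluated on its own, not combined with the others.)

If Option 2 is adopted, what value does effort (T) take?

1107

Option 2 (R := -15):
  N = 158
  H = 79
  R = -15
  T = 174 + 6·158 + (-15) = 1107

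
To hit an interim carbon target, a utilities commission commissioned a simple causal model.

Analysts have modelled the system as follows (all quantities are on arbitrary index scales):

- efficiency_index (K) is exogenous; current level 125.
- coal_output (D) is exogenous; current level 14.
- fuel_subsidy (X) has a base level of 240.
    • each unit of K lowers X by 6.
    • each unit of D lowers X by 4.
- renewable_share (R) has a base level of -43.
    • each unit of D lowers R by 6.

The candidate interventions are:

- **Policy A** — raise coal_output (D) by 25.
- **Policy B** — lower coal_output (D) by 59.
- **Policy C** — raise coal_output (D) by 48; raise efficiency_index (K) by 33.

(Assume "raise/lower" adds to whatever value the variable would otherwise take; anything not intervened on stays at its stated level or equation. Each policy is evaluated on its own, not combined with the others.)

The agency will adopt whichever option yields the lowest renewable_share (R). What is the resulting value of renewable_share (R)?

Policy A (D + 25):
  D = 14 + 25 = 39
  R = -43 − 6·39 = -277
Policy B (D − 59):
  D = 14 − 59 = -45
  R = -43 − 6·(-45) = 227
Policy C (D + 48, K + 33):
  D = 14 + 48 = 62
  R = -43 − 6·62 = -415
Comparing — Policy A: R=-277, Policy B: R=227, Policy C: R=-415. Lowest is -415 (Policy C).

-415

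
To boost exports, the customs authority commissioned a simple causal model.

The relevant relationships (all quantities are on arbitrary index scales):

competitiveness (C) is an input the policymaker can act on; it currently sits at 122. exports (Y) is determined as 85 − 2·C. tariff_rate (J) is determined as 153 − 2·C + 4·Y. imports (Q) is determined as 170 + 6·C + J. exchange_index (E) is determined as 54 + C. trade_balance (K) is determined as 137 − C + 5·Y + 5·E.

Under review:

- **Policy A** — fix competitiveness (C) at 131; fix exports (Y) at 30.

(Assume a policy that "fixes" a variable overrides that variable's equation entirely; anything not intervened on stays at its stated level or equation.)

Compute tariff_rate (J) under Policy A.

Policy A (C := 131, Y := 30):
  C = 131
  Y = 30
  J = 153 − 2·131 + 4·30 = 11

11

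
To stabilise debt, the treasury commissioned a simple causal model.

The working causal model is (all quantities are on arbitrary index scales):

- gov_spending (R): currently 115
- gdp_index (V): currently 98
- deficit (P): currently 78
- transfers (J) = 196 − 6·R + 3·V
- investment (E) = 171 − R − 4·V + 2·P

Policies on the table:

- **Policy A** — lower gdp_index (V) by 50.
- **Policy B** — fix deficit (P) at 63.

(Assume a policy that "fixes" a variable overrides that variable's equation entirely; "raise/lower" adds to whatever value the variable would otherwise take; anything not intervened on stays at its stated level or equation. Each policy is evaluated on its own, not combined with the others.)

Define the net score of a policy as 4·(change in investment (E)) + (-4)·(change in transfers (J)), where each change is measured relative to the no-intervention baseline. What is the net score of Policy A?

Baseline:
  R = 115
  V = 98
  P = 78
  J = 196 − 6·115 + 3·98 = -200
  E = 171 − 115 − 4·98 + 2·78 = -180
Policy A (V − 50):
  R = 115
  V = 98 − 50 = 48
  P = 78
  J = 196 − 6·115 + 3·48 = -350
  E = 171 − 115 − 4·48 + 2·78 = 20
ΔE = 20 − (-180) = 200; ΔJ = -350 − (-200) = -150
Score = 4·200 + (-4)·(-150) = 1400

1400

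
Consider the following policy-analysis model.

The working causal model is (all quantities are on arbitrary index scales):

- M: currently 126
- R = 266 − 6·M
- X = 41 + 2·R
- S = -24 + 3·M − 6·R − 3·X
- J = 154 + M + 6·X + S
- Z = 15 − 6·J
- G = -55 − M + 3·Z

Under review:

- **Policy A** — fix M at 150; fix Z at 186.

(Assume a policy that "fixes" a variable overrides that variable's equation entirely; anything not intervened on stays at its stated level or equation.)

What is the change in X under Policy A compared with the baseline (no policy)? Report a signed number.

Baseline:
  M = 126
  R = 266 − 6·126 = -490
  X = 41 + 2·(-490) = -939
Policy A (M := 150, Z := 186):
  M = 150
  R = 266 − 6·150 = -634
  X = 41 + 2·(-634) = -1227
Change in X: -1227 − (-939) = -288

-288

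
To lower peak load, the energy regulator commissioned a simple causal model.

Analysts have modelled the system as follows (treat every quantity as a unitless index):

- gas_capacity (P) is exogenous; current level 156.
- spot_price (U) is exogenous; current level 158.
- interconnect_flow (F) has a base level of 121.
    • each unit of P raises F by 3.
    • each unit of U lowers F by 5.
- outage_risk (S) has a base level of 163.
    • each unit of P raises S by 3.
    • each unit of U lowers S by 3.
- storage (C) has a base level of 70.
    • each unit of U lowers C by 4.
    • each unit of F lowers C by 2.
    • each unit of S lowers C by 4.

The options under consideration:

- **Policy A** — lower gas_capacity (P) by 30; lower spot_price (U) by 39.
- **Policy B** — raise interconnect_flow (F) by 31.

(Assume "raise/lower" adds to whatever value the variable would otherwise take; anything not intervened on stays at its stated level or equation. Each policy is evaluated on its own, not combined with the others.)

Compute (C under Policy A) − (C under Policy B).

Policy A (P − 30, U − 39):
  P = 156 − 30 = 126
  U = 158 − 39 = 119
  F = 121 + 3·126 − 5·119 = -96
  S = 163 + 3·126 − 3·119 = 184
  C = 70 − 4·119 − 2·(-96) − 4·184 = -950
Policy B (F + 31):
  P = 156
  U = 158
  F = 121 + 3·156 − 5·158 (+31 from intervention) = -170
  S = 163 + 3·156 − 3·158 = 157
  C = 70 − 4·158 − 2·(-170) − 4·157 = -850
C: -950 − (-850) = -100

-100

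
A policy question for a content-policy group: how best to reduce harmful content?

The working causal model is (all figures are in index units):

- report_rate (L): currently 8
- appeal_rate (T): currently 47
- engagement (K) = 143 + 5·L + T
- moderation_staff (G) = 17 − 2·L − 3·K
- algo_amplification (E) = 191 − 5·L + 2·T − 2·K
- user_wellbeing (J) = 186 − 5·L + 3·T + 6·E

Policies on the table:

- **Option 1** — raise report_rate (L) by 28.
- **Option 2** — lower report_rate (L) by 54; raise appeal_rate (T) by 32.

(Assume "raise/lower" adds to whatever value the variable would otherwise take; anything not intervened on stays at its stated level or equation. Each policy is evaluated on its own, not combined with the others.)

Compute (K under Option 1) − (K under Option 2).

Option 1 (L + 28):
  L = 8 + 28 = 36
  T = 47
  K = 143 + 5·36 + 47 = 370
Option 2 (L − 54, T + 32):
  L = 8 − 54 = -46
  T = 47 + 32 = 79
  K = 143 + 5·(-46) + 79 = -8
K: 370 − (-8) = 378

378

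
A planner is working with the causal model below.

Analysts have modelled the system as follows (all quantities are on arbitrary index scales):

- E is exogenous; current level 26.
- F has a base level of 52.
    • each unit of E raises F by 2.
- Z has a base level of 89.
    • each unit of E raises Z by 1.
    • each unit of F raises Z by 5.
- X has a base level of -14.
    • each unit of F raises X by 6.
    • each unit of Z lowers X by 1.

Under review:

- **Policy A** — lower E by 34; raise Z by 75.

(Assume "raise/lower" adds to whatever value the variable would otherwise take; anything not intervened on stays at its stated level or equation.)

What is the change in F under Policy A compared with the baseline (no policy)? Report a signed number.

-68

Baseline:
  E = 26
  F = 52 + 2·26 = 104
Policy A (E − 34, Z + 75):
  E = 26 − 34 = -8
  F = 52 + 2·(-8) = 36
Change in F: 36 − 104 = -68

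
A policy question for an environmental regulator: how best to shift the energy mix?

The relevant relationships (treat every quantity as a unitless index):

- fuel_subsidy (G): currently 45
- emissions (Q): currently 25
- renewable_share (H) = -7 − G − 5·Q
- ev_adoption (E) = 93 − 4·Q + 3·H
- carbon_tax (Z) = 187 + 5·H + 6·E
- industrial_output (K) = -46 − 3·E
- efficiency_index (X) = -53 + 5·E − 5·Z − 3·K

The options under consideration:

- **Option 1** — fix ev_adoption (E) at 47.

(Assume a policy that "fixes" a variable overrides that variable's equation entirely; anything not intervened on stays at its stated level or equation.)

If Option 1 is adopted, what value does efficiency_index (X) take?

Option 1 (E := 47):
  G = 45
  Q = 25
  H = -7 − 45 − 5·25 = -177
  E = 47
  Z = 187 + 5·(-177) + 6·47 = -416
  K = -46 − 3·47 = -187
  X = -53 + 5·47 − 5·(-416) − 3·(-187) = 2823

2823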